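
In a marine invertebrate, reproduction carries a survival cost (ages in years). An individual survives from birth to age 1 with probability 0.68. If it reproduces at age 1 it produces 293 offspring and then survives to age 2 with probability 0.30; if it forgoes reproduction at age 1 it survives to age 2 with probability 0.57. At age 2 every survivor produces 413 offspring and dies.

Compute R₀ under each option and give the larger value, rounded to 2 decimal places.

283.49

breed at age 1: R₀ = 0.68 × (293 + 0.30 × 413) = 0.68 × 416.9000 = 283.4920
delay to age 2: R₀ = 0.68 × (0.57 × 413) = 0.68 × 235.4100 = 160.0788
Higher: breed at age 1 (283.4920).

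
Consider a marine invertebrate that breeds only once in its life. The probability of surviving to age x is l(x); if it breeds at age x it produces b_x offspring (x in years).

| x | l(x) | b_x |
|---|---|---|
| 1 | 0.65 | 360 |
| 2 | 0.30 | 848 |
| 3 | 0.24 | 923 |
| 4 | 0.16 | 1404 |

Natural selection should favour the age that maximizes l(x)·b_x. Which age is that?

2

Expected offspring if breeding at age x = l(x) × b_x:
  age 1: 0.65 × 360 = 234.000
  age 2: 0.30 × 848 = 254.400
  age 3: 0.24 × 923 = 221.520
  age 4: 0.16 × 1404 = 224.640
Maximum at age 2 (254.400).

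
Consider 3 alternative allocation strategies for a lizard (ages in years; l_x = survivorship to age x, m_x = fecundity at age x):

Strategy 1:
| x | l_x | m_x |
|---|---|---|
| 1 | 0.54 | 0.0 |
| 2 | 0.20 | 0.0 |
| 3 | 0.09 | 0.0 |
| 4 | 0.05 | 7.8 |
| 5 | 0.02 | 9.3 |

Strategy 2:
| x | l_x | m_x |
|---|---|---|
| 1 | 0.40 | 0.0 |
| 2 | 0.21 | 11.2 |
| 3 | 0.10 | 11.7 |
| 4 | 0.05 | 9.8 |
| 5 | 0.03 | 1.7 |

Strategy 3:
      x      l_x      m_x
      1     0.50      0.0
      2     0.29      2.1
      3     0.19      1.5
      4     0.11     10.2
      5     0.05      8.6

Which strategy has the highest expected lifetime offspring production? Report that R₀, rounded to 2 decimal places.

4.06

Strategy 1: R₀ = 0.54×0.0 + 0.20×0.0 + 0.09×0.0 + 0.05×7.8 + 0.02×9.3 = 0.5760
Strategy 2: R₀ = 0.40×0.0 + 0.21×11.2 + 0.10×11.7 + 0.05×9.8 + 0.03×1.7 = 4.0630
Strategy 3: R₀ = 0.50×0.0 + 0.29×2.1 + 0.19×1.5 + 0.11×10.2 + 0.05×8.6 = 2.4460
Highest R₀: strategy 2 with 4.0630.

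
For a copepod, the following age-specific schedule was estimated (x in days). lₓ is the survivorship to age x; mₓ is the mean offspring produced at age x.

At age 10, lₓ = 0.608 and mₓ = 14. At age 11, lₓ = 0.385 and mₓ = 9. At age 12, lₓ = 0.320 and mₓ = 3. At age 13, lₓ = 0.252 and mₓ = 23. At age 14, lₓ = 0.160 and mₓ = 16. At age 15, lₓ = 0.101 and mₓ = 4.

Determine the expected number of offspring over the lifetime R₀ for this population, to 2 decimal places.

21.70

R₀ = Σ lₓ mₓ:
  age 10: 0.608 × 14 = 8.5120
  age 11: 0.385 × 9 = 3.4650
  age 12: 0.320 × 3 = 0.9600
  age 13: 0.252 × 23 = 5.7960
  age 14: 0.160 × 16 = 2.5600
  age 15: 0.101 × 4 = 0.4040
R₀ = 8.5120 + 3.4650 + 0.9600 + 5.7960 + 2.5600 + 0.4040 = 21.6970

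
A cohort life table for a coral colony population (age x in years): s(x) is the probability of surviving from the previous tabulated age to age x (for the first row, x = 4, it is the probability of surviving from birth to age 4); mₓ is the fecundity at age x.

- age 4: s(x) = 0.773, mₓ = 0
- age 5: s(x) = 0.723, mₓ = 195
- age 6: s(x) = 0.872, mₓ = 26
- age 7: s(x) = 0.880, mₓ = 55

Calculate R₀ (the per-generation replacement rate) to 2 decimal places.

Survivorship from birth: l_x = s_4·s_5·…·s_x.
  l_4 = 0.77300
  l_5 = 0.55888
  l_6 = 0.48734
  l_7 = 0.42886
R₀ = Σ l_x mₓ:
  age 4: 0.77300 × 0 = 0.0000
  age 5: 0.55888 × 195 = 108.9816
  age 6: 0.48734 × 26 = 12.6708
  age 7: 0.42886 × 55 = 23.5873
R₀ = 0.0000 + 108.9816 + 12.6708 + 23.5873 = 145.2397

145.24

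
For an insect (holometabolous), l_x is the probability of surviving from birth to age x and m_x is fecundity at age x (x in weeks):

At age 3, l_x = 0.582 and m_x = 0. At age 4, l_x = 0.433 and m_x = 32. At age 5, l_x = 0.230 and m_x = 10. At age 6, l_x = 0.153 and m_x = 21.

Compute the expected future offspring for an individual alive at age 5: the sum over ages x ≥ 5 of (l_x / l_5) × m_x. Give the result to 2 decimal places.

23.97

l_5 = 0.230. Conditional survival from age 5 to x is l_x / l_5.
  x=5: (0.230/0.230) × 10 = 10.0000
  x=6: (0.153/0.230) × 21 = 13.9696
Sum = 10.0000 + 13.9696 = 23.9696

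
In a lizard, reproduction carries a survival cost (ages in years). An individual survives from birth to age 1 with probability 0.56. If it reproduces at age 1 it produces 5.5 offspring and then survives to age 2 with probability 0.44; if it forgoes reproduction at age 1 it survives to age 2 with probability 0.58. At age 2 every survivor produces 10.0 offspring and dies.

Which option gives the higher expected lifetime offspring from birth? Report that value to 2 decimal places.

breed at age 1: R₀ = 0.56 × (5.5 + 0.44 × 10.0) = 0.56 × 9.9000 = 5.5440
delay to age 2: R₀ = 0.56 × (0.58 × 10.0) = 0.56 × 5.8000 = 3.2480
Higher: breed at age 1 (5.5440).

5.54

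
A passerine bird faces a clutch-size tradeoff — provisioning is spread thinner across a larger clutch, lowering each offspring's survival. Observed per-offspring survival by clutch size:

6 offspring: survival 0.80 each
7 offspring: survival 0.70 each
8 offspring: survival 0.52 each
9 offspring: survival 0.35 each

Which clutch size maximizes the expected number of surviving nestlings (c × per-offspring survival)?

Expected surviving nestlings = c × s(c):
  c=6: 6 × 0.80 = 4.800
  c=7: 7 × 0.70 = 4.900
  c=8: 8 × 0.52 = 4.160
  c=9: 9 × 0.35 = 3.150
Maximum at c = 7 (4.900 surviving nestlings).

7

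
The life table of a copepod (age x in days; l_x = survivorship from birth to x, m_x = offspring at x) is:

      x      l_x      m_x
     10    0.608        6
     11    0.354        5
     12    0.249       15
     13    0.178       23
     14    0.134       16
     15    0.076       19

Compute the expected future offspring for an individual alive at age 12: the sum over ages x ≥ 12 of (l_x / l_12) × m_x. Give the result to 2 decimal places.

45.85

l_12 = 0.249. Conditional survival from age 12 to x is l_x / l_12.
  x=12: (0.249/0.249) × 15 = 15.0000
  x=13: (0.178/0.249) × 23 = 16.4418
  x=14: (0.134/0.249) × 16 = 8.6104
  x=15: (0.076/0.249) × 19 = 5.7992
Sum = 15.0000 + 16.4418 + 8.6104 + 5.7992 = 45.8514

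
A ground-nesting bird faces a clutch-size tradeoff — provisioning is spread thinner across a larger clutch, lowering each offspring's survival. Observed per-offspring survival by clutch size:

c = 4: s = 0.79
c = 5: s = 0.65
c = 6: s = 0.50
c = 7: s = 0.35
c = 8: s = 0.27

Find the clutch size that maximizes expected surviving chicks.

Expected surviving chicks = c × s(c):
  c=4: 4 × 0.79 = 3.160
  c=5: 5 × 0.65 = 3.250
  c=6: 6 × 0.50 = 3.000
  c=7: 7 × 0.35 = 2.450
  c=8: 8 × 0.27 = 2.160
Maximum at c = 5 (3.250 surviving chicks).

5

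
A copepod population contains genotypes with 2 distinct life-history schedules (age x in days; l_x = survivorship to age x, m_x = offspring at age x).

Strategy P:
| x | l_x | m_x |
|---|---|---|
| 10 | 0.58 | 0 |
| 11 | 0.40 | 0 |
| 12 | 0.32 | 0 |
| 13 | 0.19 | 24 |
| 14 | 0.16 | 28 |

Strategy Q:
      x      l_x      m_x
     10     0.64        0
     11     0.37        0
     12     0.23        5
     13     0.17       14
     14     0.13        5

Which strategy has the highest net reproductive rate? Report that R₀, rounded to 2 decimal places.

Strategy P: R₀ = 0.58×0 + 0.40×0 + 0.32×0 + 0.19×24 + 0.16×28 = 9.0400
Strategy Q: R₀ = 0.64×0 + 0.37×0 + 0.23×5 + 0.17×14 + 0.13×5 = 4.1800
Highest R₀: strategy P with 9.0400.

9.04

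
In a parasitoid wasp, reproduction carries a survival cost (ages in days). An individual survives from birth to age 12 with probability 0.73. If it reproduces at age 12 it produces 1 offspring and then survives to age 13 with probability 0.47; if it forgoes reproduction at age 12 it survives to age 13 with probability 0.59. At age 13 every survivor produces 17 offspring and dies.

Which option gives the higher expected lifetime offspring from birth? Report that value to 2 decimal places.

breed at age 12: R₀ = 0.73 × (1 + 0.47 × 17) = 0.73 × 8.9900 = 6.5627
delay to age 13: R₀ = 0.73 × (0.59 × 17) = 0.73 × 10.0300 = 7.3219
Higher: delay to age 13 (7.3219).

7.32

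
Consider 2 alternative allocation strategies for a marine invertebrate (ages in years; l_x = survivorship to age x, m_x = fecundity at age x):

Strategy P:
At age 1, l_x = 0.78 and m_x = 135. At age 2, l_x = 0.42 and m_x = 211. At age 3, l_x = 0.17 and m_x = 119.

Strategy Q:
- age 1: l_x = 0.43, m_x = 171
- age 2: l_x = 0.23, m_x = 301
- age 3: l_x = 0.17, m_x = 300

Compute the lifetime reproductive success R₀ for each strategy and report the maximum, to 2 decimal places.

Strategy P: R₀ = 0.78×135 + 0.42×211 + 0.17×119 = 214.1500
Strategy Q: R₀ = 0.43×171 + 0.23×301 + 0.17×300 = 193.7600
Highest R₀: strategy P with 214.1500.

214.15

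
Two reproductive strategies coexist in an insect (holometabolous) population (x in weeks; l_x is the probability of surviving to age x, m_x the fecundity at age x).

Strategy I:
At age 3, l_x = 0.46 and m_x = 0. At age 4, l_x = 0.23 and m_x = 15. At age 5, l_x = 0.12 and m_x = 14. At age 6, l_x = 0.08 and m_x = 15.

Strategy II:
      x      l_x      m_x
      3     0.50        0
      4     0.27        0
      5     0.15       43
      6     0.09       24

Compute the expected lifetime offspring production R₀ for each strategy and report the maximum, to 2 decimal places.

Strategy I: R₀ = 0.46×0 + 0.23×15 + 0.12×14 + 0.08×15 = 6.3300
Strategy II: R₀ = 0.50×0 + 0.27×0 + 0.15×43 + 0.09×24 = 8.6100
Highest R₀: strategy II with 8.6100.

8.61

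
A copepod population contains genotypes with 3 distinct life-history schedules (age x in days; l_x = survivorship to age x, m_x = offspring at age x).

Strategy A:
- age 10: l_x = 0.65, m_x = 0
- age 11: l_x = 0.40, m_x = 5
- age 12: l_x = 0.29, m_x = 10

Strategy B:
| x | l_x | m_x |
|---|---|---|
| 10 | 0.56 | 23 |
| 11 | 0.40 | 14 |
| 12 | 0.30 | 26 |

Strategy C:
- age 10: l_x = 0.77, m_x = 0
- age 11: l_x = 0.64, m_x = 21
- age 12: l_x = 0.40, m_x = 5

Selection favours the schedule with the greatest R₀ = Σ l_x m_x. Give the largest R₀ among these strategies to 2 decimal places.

26.28

Strategy A: R₀ = 0.65×0 + 0.40×5 + 0.29×10 = 4.9000
Strategy B: R₀ = 0.56×23 + 0.40×14 + 0.30×26 = 26.2800
Strategy C: R₀ = 0.77×0 + 0.64×21 + 0.40×5 = 15.4400
Highest R₀: strategy B with 26.2800.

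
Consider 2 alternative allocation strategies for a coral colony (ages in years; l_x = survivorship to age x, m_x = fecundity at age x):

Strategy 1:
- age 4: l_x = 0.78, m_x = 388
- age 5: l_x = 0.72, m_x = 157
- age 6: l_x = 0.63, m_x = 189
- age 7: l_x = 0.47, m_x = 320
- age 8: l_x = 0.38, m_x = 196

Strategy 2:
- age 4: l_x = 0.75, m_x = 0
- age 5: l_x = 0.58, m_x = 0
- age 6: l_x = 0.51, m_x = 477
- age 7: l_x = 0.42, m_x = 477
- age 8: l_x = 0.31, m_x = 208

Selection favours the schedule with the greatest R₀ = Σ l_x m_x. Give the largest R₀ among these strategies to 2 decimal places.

759.63

Strategy 1: R₀ = 0.78×388 + 0.72×157 + 0.63×189 + 0.47×320 + 0.38×196 = 759.6300
Strategy 2: R₀ = 0.75×0 + 0.58×0 + 0.51×477 + 0.42×477 + 0.31×208 = 508.0900
Highest R₀: strategy 1 with 759.6300.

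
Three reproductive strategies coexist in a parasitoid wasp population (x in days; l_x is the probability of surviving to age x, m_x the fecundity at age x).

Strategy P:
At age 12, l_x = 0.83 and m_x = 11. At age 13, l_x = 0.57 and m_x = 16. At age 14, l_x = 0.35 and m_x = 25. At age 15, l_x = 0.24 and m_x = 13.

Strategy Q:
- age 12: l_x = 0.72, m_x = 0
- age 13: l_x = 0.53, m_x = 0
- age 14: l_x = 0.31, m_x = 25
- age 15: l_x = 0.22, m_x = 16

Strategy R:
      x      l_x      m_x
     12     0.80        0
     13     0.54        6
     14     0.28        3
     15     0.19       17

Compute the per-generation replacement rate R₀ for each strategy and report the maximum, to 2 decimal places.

Strategy P: R₀ = 0.83×11 + 0.57×16 + 0.35×25 + 0.24×13 = 30.1200
Strategy Q: R₀ = 0.72×0 + 0.53×0 + 0.31×25 + 0.22×16 = 11.2700
Strategy R: R₀ = 0.80×0 + 0.54×6 + 0.28×3 + 0.19×17 = 7.3100
Highest R₀: strategy P with 30.1200.

30.12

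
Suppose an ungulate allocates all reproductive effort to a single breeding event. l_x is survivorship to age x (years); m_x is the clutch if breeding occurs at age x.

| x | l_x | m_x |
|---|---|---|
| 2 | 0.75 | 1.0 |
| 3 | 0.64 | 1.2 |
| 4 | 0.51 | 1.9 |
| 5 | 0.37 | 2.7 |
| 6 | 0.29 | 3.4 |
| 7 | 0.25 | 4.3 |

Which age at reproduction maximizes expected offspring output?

Expected offspring if breeding at age x = l_x × m_x:
  age 2: 0.75 × 1.0 = 0.750
  age 3: 0.64 × 1.2 = 0.768
  age 4: 0.51 × 1.9 = 0.969
  age 5: 0.37 × 2.7 = 0.999
  age 6: 0.29 × 3.4 = 0.986
  age 7: 0.25 × 4.3 = 1.075
Maximum at age 7 (1.075).

7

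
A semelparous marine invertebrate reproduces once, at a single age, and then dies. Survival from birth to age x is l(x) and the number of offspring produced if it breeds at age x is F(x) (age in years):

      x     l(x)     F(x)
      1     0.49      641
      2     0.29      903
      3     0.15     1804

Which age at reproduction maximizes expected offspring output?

1

Expected offspring if breeding at age x = l(x) × F(x):
  age 1: 0.49 × 641 = 314.090
  age 2: 0.29 × 903 = 261.870
  age 3: 0.15 × 1804 = 270.600
Maximum at age 1 (314.090).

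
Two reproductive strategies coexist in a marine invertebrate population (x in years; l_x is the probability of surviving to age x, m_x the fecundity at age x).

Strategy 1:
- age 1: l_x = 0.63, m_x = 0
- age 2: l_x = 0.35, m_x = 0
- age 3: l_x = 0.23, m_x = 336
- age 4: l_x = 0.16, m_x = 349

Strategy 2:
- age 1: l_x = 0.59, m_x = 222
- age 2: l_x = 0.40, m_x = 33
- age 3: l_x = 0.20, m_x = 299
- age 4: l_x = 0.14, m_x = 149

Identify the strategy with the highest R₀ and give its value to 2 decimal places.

224.84

Strategy 1: R₀ = 0.63×0 + 0.35×0 + 0.23×336 + 0.16×349 = 133.1200
Strategy 2: R₀ = 0.59×222 + 0.40×33 + 0.20×299 + 0.14×149 = 224.8400
Highest R₀: strategy 2 with 224.8400.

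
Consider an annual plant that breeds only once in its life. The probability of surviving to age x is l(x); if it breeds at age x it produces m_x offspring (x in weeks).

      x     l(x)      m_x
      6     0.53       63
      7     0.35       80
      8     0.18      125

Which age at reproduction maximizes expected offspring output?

6

Expected offspring if breeding at age x = l(x) × m_x:
  age 6: 0.53 × 63 = 33.390
  age 7: 0.35 × 80 = 28.000
  age 8: 0.18 × 125 = 22.500
Maximum at age 6 (33.390).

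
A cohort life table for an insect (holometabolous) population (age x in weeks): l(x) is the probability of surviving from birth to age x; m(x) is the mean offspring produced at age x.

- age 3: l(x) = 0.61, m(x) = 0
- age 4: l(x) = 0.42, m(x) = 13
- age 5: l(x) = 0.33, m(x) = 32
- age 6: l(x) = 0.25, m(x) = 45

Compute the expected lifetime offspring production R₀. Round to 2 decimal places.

R₀ = Σ l(x) m(x):
  age 3: 0.61 × 0 = 0.0000
  age 4: 0.42 × 13 = 5.4600
  age 5: 0.33 × 32 = 10.5600
  age 6: 0.25 × 45 = 11.2500
R₀ = 0.0000 + 5.4600 + 10.5600 + 11.2500 = 27.2700

27.27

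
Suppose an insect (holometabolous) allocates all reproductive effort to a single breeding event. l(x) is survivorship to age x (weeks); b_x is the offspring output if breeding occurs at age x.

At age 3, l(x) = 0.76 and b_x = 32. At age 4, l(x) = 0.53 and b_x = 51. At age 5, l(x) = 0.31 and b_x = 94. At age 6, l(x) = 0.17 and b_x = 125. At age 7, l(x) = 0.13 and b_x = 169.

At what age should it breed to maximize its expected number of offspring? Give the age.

5

Expected offspring if breeding at age x = l(x) × b_x:
  age 3: 0.76 × 32 = 24.320
  age 4: 0.53 × 51 = 27.030
  age 5: 0.31 × 94 = 29.140
  age 6: 0.17 × 125 = 21.250
  age 7: 0.13 × 169 = 21.970
Maximum at age 5 (29.140).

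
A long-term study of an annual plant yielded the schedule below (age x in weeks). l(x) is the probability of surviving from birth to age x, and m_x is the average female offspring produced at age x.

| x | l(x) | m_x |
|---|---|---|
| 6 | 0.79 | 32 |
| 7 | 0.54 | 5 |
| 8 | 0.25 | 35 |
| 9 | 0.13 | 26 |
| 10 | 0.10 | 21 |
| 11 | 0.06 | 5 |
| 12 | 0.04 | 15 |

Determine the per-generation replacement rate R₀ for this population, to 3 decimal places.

43.110

R₀ = Σ l(x) m_x:
  age 6: 0.79 × 32 = 25.2800
  age 7: 0.54 × 5 = 2.7000
  age 8: 0.25 × 35 = 8.7500
  age 9: 0.13 × 26 = 3.3800
  age 10: 0.10 × 21 = 2.1000
  age 11: 0.06 × 5 = 0.3000
  age 12: 0.04 × 15 = 0.6000
R₀ = 25.2800 + 2.7000 + 8.7500 + 3.3800 + 2.1000 + 0.3000 + 0.6000 = 43.1100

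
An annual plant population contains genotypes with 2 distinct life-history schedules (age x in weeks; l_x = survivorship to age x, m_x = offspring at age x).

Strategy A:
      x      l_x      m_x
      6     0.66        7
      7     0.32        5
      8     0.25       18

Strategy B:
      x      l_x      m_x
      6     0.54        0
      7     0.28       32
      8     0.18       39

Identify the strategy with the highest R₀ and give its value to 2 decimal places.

15.98

Strategy A: R₀ = 0.66×7 + 0.32×5 + 0.25×18 = 10.7200
Strategy B: R₀ = 0.54×0 + 0.28×32 + 0.18×39 = 15.9800
Highest R₀: strategy B with 15.9800.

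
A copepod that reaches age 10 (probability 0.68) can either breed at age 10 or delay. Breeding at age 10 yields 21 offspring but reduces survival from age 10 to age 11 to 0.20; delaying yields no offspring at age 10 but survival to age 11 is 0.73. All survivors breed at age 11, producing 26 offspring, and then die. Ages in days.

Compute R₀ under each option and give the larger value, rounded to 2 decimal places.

breed at age 10: R₀ = 0.68 × (21 + 0.20 × 26) = 0.68 × 26.2000 = 17.8160
delay to age 11: R₀ = 0.68 × (0.73 × 26) = 0.68 × 18.9800 = 12.9064
Higher: breed at age 10 (17.8160).

17.82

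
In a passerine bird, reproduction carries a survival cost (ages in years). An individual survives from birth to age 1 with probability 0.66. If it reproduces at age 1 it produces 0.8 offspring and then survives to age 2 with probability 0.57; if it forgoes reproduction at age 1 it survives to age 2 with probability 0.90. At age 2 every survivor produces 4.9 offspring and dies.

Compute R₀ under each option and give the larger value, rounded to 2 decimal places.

breed at age 1: R₀ = 0.66 × (0.8 + 0.57 × 4.9) = 0.66 × 3.5930 = 2.3714
delay to age 2: R₀ = 0.66 × (0.90 × 4.9) = 0.66 × 4.4100 = 2.9106
Higher: delay to age 2 (2.9106).

2.91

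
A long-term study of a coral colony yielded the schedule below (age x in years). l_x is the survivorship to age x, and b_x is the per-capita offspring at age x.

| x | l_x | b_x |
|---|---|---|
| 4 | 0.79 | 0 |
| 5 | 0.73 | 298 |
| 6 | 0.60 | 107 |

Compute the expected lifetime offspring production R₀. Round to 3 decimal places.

281.740

R₀ = Σ l_x b_x:
  age 4: 0.79 × 0 = 0.0000
  age 5: 0.73 × 298 = 217.5400
  age 6: 0.60 × 107 = 64.2000
R₀ = 0.0000 + 217.5400 + 64.2000 = 281.7400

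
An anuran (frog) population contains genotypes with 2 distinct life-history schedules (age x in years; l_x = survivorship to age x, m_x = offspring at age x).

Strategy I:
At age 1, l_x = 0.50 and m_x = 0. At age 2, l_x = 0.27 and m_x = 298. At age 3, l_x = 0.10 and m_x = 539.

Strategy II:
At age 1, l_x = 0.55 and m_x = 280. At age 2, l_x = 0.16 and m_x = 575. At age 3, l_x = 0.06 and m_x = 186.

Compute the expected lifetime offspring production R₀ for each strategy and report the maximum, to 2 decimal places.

Strategy I: R₀ = 0.50×0 + 0.27×298 + 0.10×539 = 134.3600
Strategy II: R₀ = 0.55×280 + 0.16×575 + 0.06×186 = 257.1600
Highest R₀: strategy II with 257.1600.

257.16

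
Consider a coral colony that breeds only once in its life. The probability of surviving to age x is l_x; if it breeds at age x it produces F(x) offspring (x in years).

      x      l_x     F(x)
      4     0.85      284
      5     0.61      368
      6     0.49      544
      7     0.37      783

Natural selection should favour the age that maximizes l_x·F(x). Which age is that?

7

Expected offspring if breeding at age x = l_x × F(x):
  age 4: 0.85 × 284 = 241.400
  age 5: 0.61 × 368 = 224.480
  age 6: 0.49 × 544 = 266.560
  age 7: 0.37 × 783 = 289.710
Maximum at age 7 (289.710).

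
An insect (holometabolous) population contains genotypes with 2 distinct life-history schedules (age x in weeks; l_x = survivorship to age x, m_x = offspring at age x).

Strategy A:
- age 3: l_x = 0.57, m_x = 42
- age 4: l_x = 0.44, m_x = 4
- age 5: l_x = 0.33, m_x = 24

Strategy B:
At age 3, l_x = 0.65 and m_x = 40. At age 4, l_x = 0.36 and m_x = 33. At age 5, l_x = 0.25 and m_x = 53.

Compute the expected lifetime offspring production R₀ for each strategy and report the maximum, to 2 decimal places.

51.13

Strategy A: R₀ = 0.57×42 + 0.44×4 + 0.33×24 = 33.6200
Strategy B: R₀ = 0.65×40 + 0.36×33 + 0.25×53 = 51.1300
Highest R₀: strategy B with 51.1300.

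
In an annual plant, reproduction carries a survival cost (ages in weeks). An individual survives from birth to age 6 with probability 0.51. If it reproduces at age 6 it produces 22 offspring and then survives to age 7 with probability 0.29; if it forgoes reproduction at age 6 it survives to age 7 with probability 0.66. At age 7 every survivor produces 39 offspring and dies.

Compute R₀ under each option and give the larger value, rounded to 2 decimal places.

breed at age 6: R₀ = 0.51 × (22 + 0.29 × 39) = 0.51 × 33.3100 = 16.9881
delay to age 7: R₀ = 0.51 × (0.66 × 39) = 0.51 × 25.7400 = 13.1274
Higher: breed at age 6 (16.9881).

16.99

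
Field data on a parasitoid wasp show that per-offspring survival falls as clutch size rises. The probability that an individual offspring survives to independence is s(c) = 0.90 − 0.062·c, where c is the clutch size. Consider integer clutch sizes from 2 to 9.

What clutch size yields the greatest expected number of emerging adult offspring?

Expected emerging adult offspring = c × s(c):
  c=2: 2 × 0.776 = 1.552
  c=3: 3 × 0.714 = 2.142
  c=4: 4 × 0.652 = 2.608
  c=5: 5 × 0.590 = 2.950
  c=6: 6 × 0.528 = 3.168
  c=7: 7 × 0.466 = 3.262
  c=8: 8 × 0.404 = 3.232
  c=9: 9 × 0.342 = 3.078
Maximum at c = 7 (3.262 emerging adult offspring).

7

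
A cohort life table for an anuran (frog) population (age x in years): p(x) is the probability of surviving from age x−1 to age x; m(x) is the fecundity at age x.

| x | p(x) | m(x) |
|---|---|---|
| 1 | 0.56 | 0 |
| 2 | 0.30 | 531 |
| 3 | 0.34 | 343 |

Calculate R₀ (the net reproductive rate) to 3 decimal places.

108.800

Survivorship from birth: l_x = p_1·p_2·…·p_x.
  l_1 = 0.56000
  l_2 = 0.16800
  l_3 = 0.05712
R₀ = Σ l_x m(x):
  age 1: 0.56000 × 0 = 0.0000
  age 2: 0.16800 × 531 = 89.2080
  age 3: 0.05712 × 343 = 19.5922
R₀ = 0.0000 + 89.2080 + 19.5922 = 108.8002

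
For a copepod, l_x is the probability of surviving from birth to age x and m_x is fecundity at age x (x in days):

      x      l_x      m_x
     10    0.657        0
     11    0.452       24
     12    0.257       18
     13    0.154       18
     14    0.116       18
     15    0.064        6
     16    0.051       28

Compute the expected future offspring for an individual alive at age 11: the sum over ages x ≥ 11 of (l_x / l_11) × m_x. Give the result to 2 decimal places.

49.00

l_11 = 0.452. Conditional survival from age 11 to x is l_x / l_11.
  x=11: (0.452/0.452) × 24 = 24.0000
  x=12: (0.257/0.452) × 18 = 10.2345
  x=13: (0.154/0.452) × 18 = 6.1327
  x=14: (0.116/0.452) × 18 = 4.6195
  x=15: (0.064/0.452) × 6 = 0.8496
  x=16: (0.051/0.452) × 28 = 3.1593
Sum = 24.0000 + 10.2345 + 6.1327 + 4.6195 + 0.8496 + 3.1593 = 48.9956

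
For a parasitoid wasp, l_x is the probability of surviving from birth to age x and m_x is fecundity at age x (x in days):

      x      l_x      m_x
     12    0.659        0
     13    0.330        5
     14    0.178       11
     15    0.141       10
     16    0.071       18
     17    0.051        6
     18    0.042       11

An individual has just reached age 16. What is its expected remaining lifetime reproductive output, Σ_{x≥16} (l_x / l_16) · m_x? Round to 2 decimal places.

l_16 = 0.071. Conditional survival from age 16 to x is l_x / l_16.
  x=16: (0.071/0.071) × 18 = 18.0000
  x=17: (0.051/0.071) × 6 = 4.3099
  x=18: (0.042/0.071) × 11 = 6.5070
Sum = 18.0000 + 4.3099 + 6.5070 = 28.8169

28.82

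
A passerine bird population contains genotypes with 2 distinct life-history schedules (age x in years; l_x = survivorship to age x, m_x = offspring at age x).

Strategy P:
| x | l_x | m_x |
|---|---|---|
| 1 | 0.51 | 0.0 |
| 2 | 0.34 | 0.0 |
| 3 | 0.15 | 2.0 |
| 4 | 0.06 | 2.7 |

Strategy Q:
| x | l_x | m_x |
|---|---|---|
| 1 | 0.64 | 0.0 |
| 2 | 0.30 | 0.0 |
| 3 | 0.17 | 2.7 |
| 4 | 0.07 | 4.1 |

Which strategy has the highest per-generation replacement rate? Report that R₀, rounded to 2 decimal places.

Strategy P: R₀ = 0.51×0.0 + 0.34×0.0 + 0.15×2.0 + 0.06×2.7 = 0.4620
Strategy Q: R₀ = 0.64×0.0 + 0.30×0.0 + 0.17×2.7 + 0.07×4.1 = 0.7460
Highest R₀: strategy Q with 0.7460.

0.75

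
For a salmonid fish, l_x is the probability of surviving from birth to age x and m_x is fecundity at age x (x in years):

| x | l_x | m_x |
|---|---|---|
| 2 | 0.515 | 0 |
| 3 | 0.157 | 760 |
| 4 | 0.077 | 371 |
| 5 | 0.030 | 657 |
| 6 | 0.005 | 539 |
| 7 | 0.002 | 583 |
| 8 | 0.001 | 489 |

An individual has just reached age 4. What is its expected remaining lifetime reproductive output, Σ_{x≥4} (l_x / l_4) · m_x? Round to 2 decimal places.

l_4 = 0.077. Conditional survival from age 4 to x is l_x / l_4.
  x=4: (0.077/0.077) × 371 = 371.0000
  x=5: (0.030/0.077) × 657 = 255.9740
  x=6: (0.005/0.077) × 539 = 35.0000
  x=7: (0.002/0.077) × 583 = 15.1429
  x=8: (0.001/0.077) × 489 = 6.3506
Sum = 371.0000 + 255.9740 + 35.0000 + 15.1429 + 6.3506 = 683.4675

683.47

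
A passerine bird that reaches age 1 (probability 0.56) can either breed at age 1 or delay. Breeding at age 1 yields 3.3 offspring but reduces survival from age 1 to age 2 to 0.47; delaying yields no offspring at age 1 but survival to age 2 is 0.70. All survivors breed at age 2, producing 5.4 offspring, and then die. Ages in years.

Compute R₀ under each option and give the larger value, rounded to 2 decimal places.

breed at age 1: R₀ = 0.56 × (3.3 + 0.47 × 5.4) = 0.56 × 5.8380 = 3.2693
delay to age 2: R₀ = 0.56 × (0.70 × 5.4) = 0.56 × 3.7800 = 2.1168
Higher: breed at age 1 (3.2693).

3.27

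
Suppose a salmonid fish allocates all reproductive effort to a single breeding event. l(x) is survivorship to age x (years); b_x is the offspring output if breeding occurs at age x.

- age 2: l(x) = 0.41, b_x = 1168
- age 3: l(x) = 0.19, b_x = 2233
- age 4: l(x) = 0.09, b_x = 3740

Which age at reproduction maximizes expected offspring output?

2

Expected offspring if breeding at age x = l(x) × b_x:
  age 2: 0.41 × 1168 = 478.880
  age 3: 0.19 × 2233 = 424.270
  age 4: 0.09 × 3740 = 336.600
Maximum at age 2 (478.880).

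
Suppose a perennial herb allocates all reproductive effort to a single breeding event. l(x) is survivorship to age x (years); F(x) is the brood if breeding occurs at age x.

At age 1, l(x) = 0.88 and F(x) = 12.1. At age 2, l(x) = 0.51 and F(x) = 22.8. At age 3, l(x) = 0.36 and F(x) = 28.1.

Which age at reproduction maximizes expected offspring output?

2

Expected offspring if breeding at age x = l(x) × F(x):
  age 1: 0.88 × 12.1 = 10.648
  age 2: 0.51 × 22.8 = 11.628
  age 3: 0.36 × 28.1 = 10.116
Maximum at age 2 (11.628).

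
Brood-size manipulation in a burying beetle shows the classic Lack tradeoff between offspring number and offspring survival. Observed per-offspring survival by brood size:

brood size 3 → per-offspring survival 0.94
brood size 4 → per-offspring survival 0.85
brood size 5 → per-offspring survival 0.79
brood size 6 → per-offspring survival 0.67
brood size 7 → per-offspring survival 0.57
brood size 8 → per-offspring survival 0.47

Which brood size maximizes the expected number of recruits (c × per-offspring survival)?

6

Expected recruits = c × s(c):
  c=3: 3 × 0.94 = 2.820
  c=4: 4 × 0.85 = 3.400
  c=5: 5 × 0.79 = 3.950
  c=6: 6 × 0.67 = 4.020
  c=7: 7 × 0.57 = 3.990
  c=8: 8 × 0.47 = 3.760
Maximum at c = 6 (4.020 recruits).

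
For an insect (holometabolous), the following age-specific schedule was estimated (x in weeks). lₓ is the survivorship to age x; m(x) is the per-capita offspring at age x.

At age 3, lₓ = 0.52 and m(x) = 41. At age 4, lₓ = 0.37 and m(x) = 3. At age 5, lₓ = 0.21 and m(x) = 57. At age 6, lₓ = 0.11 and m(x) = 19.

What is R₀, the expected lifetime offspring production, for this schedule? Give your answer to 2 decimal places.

R₀ = Σ lₓ m(x):
  age 3: 0.52 × 41 = 21.3200
  age 4: 0.37 × 3 = 1.1100
  age 5: 0.21 × 57 = 11.9700
  age 6: 0.11 × 19 = 2.0900
R₀ = 21.3200 + 1.1100 + 11.9700 + 2.0900 = 36.4900

36.49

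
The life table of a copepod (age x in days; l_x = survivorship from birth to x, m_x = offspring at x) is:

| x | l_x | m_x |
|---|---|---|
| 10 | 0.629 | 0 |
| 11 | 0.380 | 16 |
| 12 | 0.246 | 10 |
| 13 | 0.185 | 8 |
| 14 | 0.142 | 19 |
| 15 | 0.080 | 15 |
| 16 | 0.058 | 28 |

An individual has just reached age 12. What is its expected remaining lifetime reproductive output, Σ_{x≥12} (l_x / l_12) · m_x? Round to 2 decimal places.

38.46

l_12 = 0.246. Conditional survival from age 12 to x is l_x / l_12.
  x=12: (0.246/0.246) × 10 = 10.0000
  x=13: (0.185/0.246) × 8 = 6.0163
  x=14: (0.142/0.246) × 19 = 10.9675
  x=15: (0.080/0.246) × 15 = 4.8780
  x=16: (0.058/0.246) × 28 = 6.6016
Sum = 10.0000 + 6.0163 + 10.9675 + 4.8780 + 6.6016 = 38.4634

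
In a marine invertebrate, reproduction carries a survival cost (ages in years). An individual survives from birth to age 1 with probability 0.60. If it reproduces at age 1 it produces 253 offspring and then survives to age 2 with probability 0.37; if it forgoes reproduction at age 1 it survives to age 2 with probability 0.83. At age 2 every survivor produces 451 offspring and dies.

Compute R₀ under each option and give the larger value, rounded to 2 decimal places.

251.92

breed at age 1: R₀ = 0.60 × (253 + 0.37 × 451) = 0.60 × 419.8700 = 251.9220
delay to age 2: R₀ = 0.60 × (0.83 × 451) = 0.60 × 374.3300 = 224.5980
Higher: breed at age 1 (251.9220).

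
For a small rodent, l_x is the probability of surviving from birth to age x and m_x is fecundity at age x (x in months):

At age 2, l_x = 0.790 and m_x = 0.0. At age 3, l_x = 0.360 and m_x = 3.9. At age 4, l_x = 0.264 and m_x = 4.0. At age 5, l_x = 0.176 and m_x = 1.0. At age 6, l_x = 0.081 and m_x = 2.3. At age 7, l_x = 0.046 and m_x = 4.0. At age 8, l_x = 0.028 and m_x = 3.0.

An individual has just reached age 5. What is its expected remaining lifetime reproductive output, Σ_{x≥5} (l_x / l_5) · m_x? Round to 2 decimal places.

l_5 = 0.176. Conditional survival from age 5 to x is l_x / l_5.
  x=5: (0.176/0.176) × 1.0 = 1.0000
  x=6: (0.081/0.176) × 2.3 = 1.0585
  x=7: (0.046/0.176) × 4.0 = 1.0455
  x=8: (0.028/0.176) × 3.0 = 0.4773
Sum = 1.0000 + 1.0585 + 1.0455 + 0.4773 = 3.5813

3.58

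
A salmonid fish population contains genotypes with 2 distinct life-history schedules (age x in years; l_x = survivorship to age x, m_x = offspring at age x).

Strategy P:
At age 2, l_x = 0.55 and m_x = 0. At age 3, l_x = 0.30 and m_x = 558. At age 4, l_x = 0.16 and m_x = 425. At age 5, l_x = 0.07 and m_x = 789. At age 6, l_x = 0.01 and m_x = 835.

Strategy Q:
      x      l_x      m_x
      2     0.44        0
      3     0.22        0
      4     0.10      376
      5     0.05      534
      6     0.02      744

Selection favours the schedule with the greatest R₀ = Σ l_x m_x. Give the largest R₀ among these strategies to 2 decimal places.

298.98

Strategy P: R₀ = 0.55×0 + 0.30×558 + 0.16×425 + 0.07×789 + 0.01×835 = 298.9800
Strategy Q: R₀ = 0.44×0 + 0.22×0 + 0.10×376 + 0.05×534 + 0.02×744 = 79.1800
Highest R₀: strategy P with 298.9800.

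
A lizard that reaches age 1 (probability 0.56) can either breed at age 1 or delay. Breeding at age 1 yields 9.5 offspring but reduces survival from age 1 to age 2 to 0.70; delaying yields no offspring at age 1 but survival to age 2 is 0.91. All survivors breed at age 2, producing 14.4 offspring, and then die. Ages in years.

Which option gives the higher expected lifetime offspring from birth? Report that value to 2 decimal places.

breed at age 1: R₀ = 0.56 × (9.5 + 0.70 × 14.4) = 0.56 × 19.5800 = 10.9648
delay to age 2: R₀ = 0.56 × (0.91 × 14.4) = 0.56 × 13.1040 = 7.3382
Higher: breed at age 1 (10.9648).

10.96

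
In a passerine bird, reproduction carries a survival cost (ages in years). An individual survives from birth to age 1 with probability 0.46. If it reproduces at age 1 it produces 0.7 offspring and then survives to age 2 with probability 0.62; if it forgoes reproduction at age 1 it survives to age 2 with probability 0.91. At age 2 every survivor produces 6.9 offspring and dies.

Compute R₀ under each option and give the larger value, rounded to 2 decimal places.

2.89

breed at age 1: R₀ = 0.46 × (0.7 + 0.62 × 6.9) = 0.46 × 4.9780 = 2.2899
delay to age 2: R₀ = 0.46 × (0.91 × 6.9) = 0.46 × 6.2790 = 2.8883
Higher: delay to age 2 (2.8883).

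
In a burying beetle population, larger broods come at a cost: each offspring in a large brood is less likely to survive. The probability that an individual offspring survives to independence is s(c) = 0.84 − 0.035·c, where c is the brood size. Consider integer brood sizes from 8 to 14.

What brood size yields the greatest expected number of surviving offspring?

Expected surviving offspring = c × s(c):
  c=8: 8 × 0.560 = 4.480
  c=9: 9 × 0.525 = 4.725
  c=10: 10 × 0.490 = 4.900
  c=11: 11 × 0.455 = 5.005
  c=12: 12 × 0.420 = 5.040
  c=13: 13 × 0.385 = 5.005
  c=14: 14 × 0.350 = 4.900
Maximum at c = 12 (5.040 surviving offspring).

12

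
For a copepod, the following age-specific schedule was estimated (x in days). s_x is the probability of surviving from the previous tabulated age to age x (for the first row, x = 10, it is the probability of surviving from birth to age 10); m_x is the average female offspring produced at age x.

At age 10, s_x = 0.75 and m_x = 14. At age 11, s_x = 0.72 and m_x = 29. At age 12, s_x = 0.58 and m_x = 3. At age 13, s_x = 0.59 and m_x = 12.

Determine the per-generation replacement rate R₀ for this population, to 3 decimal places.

Survivorship from birth: l_x = s_10·s_11·…·s_x.
  l_10 = 0.75000
  l_11 = 0.54000
  l_12 = 0.31320
  l_13 = 0.18479
R₀ = Σ l_x m_x:
  age 10: 0.75000 × 14 = 10.5000
  age 11: 0.54000 × 29 = 15.6600
  age 12: 0.31320 × 3 = 0.9396
  age 13: 0.18479 × 12 = 2.2175
R₀ = 10.5000 + 15.6600 + 0.9396 + 2.2175 = 29.3171

29.317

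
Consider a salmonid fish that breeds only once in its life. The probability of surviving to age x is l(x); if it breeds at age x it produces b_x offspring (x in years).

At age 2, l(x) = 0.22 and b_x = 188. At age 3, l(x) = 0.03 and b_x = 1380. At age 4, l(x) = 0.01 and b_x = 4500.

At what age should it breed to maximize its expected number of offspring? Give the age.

4

Expected offspring if breeding at age x = l(x) × b_x:
  age 2: 0.22 × 188 = 41.360
  age 3: 0.03 × 1380 = 41.400
  age 4: 0.01 × 4500 = 45.000
Maximum at age 4 (45.000).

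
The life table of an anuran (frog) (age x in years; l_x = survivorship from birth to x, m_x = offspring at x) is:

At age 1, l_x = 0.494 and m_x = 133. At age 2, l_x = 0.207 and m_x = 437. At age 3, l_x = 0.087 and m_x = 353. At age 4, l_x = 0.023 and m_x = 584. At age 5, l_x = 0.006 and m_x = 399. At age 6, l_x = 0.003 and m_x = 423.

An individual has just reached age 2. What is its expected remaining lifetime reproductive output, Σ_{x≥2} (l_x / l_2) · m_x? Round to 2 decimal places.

l_2 = 0.207. Conditional survival from age 2 to x is l_x / l_2.
  x=2: (0.207/0.207) × 437 = 437.0000
  x=3: (0.087/0.207) × 353 = 148.3623
  x=4: (0.023/0.207) × 584 = 64.8889
  x=5: (0.006/0.207) × 399 = 11.5652
  x=6: (0.003/0.207) × 423 = 6.1304
Sum = 437.0000 + 148.3623 + 64.8889 + 11.5652 + 6.1304 = 667.9469

667.95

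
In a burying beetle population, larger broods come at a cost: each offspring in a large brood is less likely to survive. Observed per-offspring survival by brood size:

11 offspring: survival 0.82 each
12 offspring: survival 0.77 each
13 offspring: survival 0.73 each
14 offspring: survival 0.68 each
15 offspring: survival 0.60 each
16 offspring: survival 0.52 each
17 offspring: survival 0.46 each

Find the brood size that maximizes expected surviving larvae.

Expected surviving larvae = c × s(c):
  c=11: 11 × 0.82 = 9.020
  c=12: 12 × 0.77 = 9.240
  c=13: 13 × 0.73 = 9.490
  c=14: 14 × 0.68 = 9.520
  c=15: 15 × 0.60 = 9.000
  c=16: 16 × 0.52 = 8.320
  c=17: 17 × 0.46 = 7.820
Maximum at c = 14 (9.520 surviving larvae).

14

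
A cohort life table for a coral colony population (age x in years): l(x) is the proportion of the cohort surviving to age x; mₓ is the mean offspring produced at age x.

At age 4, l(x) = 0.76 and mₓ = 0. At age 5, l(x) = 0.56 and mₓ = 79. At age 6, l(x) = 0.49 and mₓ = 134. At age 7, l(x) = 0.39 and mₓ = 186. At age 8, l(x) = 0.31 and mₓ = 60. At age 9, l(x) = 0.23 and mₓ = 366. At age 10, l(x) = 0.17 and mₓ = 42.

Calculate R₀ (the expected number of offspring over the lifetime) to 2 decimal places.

R₀ = Σ l(x) mₓ:
  age 4: 0.76 × 0 = 0.0000
  age 5: 0.56 × 79 = 44.2400
  age 6: 0.49 × 134 = 65.6600
  age 7: 0.39 × 186 = 72.5400
  age 8: 0.31 × 60 = 18.6000
  age 9: 0.23 × 366 = 84.1800
  age 10: 0.17 × 42 = 7.1400
R₀ = 0.0000 + 44.2400 + 65.6600 + 72.5400 + 18.6000 + 84.1800 + 7.1400 = 292.3600

292.36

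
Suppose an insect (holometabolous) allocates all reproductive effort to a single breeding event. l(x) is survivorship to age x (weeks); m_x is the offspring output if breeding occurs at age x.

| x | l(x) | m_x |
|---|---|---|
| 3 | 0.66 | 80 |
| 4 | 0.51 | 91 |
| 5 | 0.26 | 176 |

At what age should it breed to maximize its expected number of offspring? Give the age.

3

Expected offspring if breeding at age x = l(x) × m_x:
  age 3: 0.66 × 80 = 52.800
  age 4: 0.51 × 91 = 46.410
  age 5: 0.26 × 176 = 45.760
Maximum at age 3 (52.800).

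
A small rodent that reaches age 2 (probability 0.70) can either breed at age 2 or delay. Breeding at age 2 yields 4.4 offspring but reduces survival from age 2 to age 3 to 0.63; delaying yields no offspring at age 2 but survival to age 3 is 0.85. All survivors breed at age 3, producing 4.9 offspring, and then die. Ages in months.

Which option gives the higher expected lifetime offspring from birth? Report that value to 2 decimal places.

breed at age 2: R₀ = 0.70 × (4.4 + 0.63 × 4.9) = 0.70 × 7.4870 = 5.2409
delay to age 3: R₀ = 0.70 × (0.85 × 4.9) = 0.70 × 4.1650 = 2.9155
Higher: breed at age 2 (5.2409).

5.24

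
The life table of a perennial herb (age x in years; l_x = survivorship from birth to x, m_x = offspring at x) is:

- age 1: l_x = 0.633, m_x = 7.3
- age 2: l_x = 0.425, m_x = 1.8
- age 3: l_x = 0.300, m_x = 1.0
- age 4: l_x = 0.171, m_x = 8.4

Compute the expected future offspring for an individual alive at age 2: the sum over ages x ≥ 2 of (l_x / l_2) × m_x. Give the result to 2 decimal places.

5.89

l_2 = 0.425. Conditional survival from age 2 to x is l_x / l_2.
  x=2: (0.425/0.425) × 1.8 = 1.8000
  x=3: (0.300/0.425) × 1.0 = 0.7059
  x=4: (0.171/0.425) × 8.4 = 3.3798
Sum = 1.8000 + 0.7059 + 3.3798 = 5.8856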